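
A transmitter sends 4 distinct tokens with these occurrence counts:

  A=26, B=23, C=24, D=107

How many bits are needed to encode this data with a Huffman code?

Build the Huffman tree bottom-up:
combine B(23), C(24) → 47
combine A(26), 47 → 73
combine 73, D(107) → 180
Total encoded bits = sum of merged weights = 47 + 73 + 180 = 300.

300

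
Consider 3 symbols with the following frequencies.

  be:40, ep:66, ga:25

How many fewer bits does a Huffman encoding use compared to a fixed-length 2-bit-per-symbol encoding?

Fixed-length: 2 bits × 131 symbols = 262 bits.
Huffman merges:
merge ga(25) and be(40): 65
merge 65 and ep(66): 131
Huffman total = 65 + 131 = 196 bits.
Saving = 262 − 196 = 66 bits.

66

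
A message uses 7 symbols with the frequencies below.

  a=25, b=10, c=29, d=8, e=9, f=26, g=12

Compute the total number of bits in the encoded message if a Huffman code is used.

Greedily combine the two least-frequent nodes:
combine d(8), e(9) → 17
combine b(10), g(12) → 22
combine 17, 22 → 39
combine a(25), f(26) → 51
combine c(29), 39 → 68
combine 51, 68 → 119
Each symbol's bit-cost is frequency × depth; summing gives 316 bits (equivalently 17 + 22 + 39 + 51 + 68 + 119).

316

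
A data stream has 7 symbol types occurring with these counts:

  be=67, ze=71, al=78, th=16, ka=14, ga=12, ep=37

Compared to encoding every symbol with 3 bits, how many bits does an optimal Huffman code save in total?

Fixed-length: 3 bits × 295 symbols = 885 bits.
Huffman merges:
ga(12) + ka(14) → 26
th(16) + 26 → 42
ep(37) + 42 → 79
be(67) + ze(71) → 138
al(78) + 79 → 157
138 + 157 → 295
Huffman total = 26 + 42 + 79 + 138 + 157 + 295 = 737 bits.
Saving = 885 − 737 = 148 bits.

148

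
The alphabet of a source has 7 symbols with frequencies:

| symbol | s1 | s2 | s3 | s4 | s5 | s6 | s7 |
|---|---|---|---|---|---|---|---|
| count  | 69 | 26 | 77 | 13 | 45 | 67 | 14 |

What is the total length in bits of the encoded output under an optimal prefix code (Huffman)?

Merge the two smallest weights repeatedly:
s4(13) + s7(14) → 27
s2(26) + 27 → 53
s5(45) + 53 → 98
s6(67) + s1(69) → 136
s3(77) + 98 → 175
136 + 175 → 311
Total encoded bits = sum of merged weights = 27 + 53 + 98 + 136 + 175 + 311 = 800.

800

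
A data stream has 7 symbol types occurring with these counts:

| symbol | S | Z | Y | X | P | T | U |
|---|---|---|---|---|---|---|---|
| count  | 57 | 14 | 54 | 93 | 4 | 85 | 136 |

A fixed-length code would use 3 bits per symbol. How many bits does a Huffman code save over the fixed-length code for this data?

Fixed-length: 3 bits × 443 symbols = 1329 bits.
Huffman merges:
combine P(4), Z(14) → 18
combine 18, Y(54) → 72
combine S(57), 72 → 129
combine T(85), X(93) → 178
combine 129, U(136) → 265
combine 178, 265 → 443
Huffman total = 18 + 72 + 129 + 178 + 265 + 443 = 1105 bits.
Saving = 1329 − 1105 = 224 bits.

224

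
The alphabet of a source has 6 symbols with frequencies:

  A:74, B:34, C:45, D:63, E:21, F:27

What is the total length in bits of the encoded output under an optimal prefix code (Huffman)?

Merge the two smallest weights repeatedly:
combine E(21), F(27) → 48
combine B(34), C(45) → 79
combine 48, D(63) → 111
combine A(74), 79 → 153
combine 111, 153 → 264
Total encoded bits = sum of merged weights = 48 + 79 + 111 + 153 + 264 = 655.

655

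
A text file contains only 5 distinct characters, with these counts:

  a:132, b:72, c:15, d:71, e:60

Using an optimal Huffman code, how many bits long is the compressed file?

775

Build the Huffman tree bottom-up:
merge c(15) and e(60): 75
merge d(71) and b(72): 143
merge 75 and a(132): 207
merge 143 and 207: 350
The encoded length is the sum of every internal node's weight: 75 + 143 + 207 + 350 = 775 bits.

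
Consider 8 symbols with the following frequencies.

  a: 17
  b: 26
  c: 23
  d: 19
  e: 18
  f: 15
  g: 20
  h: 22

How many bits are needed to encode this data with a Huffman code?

480

Greedily combine the two least-frequent nodes:
combine f(15), a(17) → 32
combine e(18), d(19) → 37
combine g(20), h(22) → 42
combine c(23), b(26) → 49
combine 32, 37 → 69
combine 42, 49 → 91
combine 69, 91 → 160
The encoded length is the sum of every internal node's weight: 32 + 37 + 42 + 49 + 69 + 91 + 160 = 480 bits.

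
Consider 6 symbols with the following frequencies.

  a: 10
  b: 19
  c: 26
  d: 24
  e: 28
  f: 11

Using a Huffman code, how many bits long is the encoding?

297

Merge the two smallest weights repeatedly:
a(10) + f(11) → 21
b(19) + 21 → 40
d(24) + c(26) → 50
e(28) + 40 → 68
50 + 68 → 118
Total encoded bits = sum of merged weights = 21 + 40 + 50 + 68 + 118 = 297.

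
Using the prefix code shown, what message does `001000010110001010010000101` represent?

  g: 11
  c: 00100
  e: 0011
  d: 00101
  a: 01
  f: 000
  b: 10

cdbdcd

Read left to right; each codeword is recognised as soon as it completes (prefix code):
  00100→c | 00101→d | 10→b | 00101→d | 00100→c | 00101→d
Decoded message: cdbdcd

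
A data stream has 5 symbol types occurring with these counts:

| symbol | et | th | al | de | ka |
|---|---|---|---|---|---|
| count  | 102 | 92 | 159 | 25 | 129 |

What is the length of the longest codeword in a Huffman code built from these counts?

3

Merge the two lowest-weight nodes at each step:
combine de(25), th(92) → 117
combine et(102), 117 → 219
combine ka(129), al(159) → 288
combine 219, 288 → 507
The first pair merged (de, th) ends up deepest, at depth 3.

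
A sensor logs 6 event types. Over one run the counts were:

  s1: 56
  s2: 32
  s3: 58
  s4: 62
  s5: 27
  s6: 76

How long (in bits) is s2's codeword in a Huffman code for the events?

3

Build the tree from the bottom:
merge s5(27) and s2(32): 59
merge s1(56) and s3(58): 114
merge 59 and s4(62): 121
merge s6(76) and 114: 190
merge 121 and 190: 311
The subtree containing s2 is merged 3 times, so code length = 3.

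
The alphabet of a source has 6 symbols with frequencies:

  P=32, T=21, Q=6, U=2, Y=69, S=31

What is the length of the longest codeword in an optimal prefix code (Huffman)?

Merge the two lowest-weight nodes at each step:
merge U(2) and Q(6): 8
merge 8 and T(21): 29
merge 29 and S(31): 60
merge P(32) and 60: 92
merge Y(69) and 92: 161
The first pair merged (U, Q) ends up deepest, at depth 5.

5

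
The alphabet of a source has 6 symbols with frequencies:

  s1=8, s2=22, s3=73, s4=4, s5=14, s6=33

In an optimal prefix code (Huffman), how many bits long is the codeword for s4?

Huffman merges, smallest pair first:
combine s4(4), s1(8) → 12
combine 12, s5(14) → 26
combine s2(22), 26 → 48
combine s6(33), 48 → 81
combine s3(73), 81 → 154
s4 sits 5 levels below the root, so its codeword is 5 bits.

5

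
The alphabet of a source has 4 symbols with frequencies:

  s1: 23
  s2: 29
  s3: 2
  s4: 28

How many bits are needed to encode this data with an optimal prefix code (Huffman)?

Greedily combine the two least-frequent nodes:
combine s3(2), s1(23) → 25
combine 25, s4(28) → 53
combine s2(29), 53 → 82
Total encoded bits = sum of merged weights = 25 + 53 + 82 = 160.

160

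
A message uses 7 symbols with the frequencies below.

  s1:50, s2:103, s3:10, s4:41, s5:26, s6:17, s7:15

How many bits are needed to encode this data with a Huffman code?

647

Greedily combine the two least-frequent nodes:
merge s3(10) and s7(15): 25
merge s6(17) and 25: 42
merge s5(26) and s4(41): 67
merge 42 and s1(50): 92
merge 67 and 92: 159
merge s2(103) and 159: 262
The encoded length is the sum of every internal node's weight: 25 + 42 + 67 + 92 + 159 + 262 = 647 bits.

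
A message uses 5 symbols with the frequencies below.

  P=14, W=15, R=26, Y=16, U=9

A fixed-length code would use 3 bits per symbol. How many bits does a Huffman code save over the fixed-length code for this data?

Fixed-length: 3 bits × 80 symbols = 240 bits.
Huffman merges:
combine U(9), P(14) → 23
combine W(15), Y(16) → 31
combine 23, R(26) → 49
combine 31, 49 → 80
Huffman total = 23 + 31 + 49 + 80 = 183 bits.
Saving = 240 − 183 = 57 bits.

57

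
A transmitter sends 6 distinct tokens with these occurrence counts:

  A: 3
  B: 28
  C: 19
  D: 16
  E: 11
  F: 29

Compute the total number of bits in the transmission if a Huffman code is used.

256

Merge the two smallest weights repeatedly:
A(3) + E(11) → 14
14 + D(16) → 30
C(19) + B(28) → 47
F(29) + 30 → 59
47 + 59 → 106
Each symbol's bit-cost is frequency × depth; summing gives 256 bits (equivalently 14 + 30 + 47 + 59 + 106).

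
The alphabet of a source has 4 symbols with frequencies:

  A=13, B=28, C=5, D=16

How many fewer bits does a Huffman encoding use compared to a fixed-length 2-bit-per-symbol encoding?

10

Fixed-length: 2 bits × 62 symbols = 124 bits.
Huffman merges:
combine C(5), A(13) → 18
combine D(16), 18 → 34
combine B(28), 34 → 62
Huffman total = 18 + 34 + 62 = 114 bits.
Saving = 124 − 114 = 10 bits.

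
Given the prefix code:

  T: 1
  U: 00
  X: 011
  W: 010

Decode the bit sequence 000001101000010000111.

Read left to right; each codeword is recognised as soon as it completes (prefix code):
  00→U | 00→U | 011→X | 010→W | 00→U | 010→W | 00→U | 011→X | 1→T
Decoded message: UUXWUWUXT

UUXWUWUXT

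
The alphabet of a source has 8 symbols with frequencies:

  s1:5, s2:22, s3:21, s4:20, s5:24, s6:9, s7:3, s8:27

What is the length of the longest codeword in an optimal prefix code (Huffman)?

5

Merge the two lowest-weight nodes at each step:
s7(3) + s1(5) → 8
8 + s6(9) → 17
17 + s4(20) → 37
s3(21) + s2(22) → 43
s5(24) + s8(27) → 51
37 + 43 → 80
51 + 80 → 131
The first pair merged (s7, s1) ends up deepest, at depth 5.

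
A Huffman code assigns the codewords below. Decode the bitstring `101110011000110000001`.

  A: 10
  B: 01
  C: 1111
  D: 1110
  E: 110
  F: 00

ADBAFEFFB

Read left to right; each codeword is recognised as soon as it completes (prefix code):
  10→A | 1110→D | 01→B | 10→A | 00→F | 110→E | 00→F | 00→F | 01→B
Decoded message: ADBAFEFFB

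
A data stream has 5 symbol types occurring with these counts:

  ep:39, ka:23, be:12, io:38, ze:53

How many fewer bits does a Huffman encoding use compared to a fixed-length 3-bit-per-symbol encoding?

130

Fixed-length: 3 bits × 165 symbols = 495 bits.
Huffman merges:
be(12) + ka(23) → 35
35 + io(38) → 73
ep(39) + ze(53) → 92
73 + 92 → 165
Huffman total = 35 + 73 + 92 + 165 = 365 bits.
Saving = 495 − 365 = 130 bits.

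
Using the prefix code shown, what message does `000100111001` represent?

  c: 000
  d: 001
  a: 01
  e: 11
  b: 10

cbaed

Read left to right; each codeword is recognised as soon as it completes (prefix code):
  000→c | 10→b | 01→a | 11→e | 001→d
Decoded message: cbaed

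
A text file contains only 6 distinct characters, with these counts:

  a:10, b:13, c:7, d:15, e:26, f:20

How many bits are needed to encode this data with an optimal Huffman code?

Greedily combine the two least-frequent nodes:
c(7) + a(10) → 17
b(13) + d(15) → 28
17 + f(20) → 37
e(26) + 28 → 54
37 + 54 → 91
Total encoded bits = sum of merged weights = 17 + 28 + 37 + 54 + 91 = 227.

227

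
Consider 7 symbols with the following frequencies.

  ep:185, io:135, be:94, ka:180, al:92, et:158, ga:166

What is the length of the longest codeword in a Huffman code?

3

Merge the two lowest-weight nodes at each step:
combine al(92), be(94) → 186
combine io(135), et(158) → 293
combine ga(166), ka(180) → 346
combine ep(185), 186 → 371
combine 293, 346 → 639
combine 371, 639 → 1010
Maximum depth reached is 3.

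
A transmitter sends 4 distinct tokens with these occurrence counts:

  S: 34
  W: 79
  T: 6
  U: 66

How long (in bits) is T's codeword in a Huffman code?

Build the tree from the bottom:
T(6) + S(34) → 40
40 + U(66) → 106
W(79) + 106 → 185
T sits 3 levels below the root, so its codeword is 3 bits.

3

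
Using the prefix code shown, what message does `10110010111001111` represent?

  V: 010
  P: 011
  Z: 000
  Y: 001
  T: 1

Read left to right; each codeword is recognised as soon as it completes (prefix code):
  1→T | 011→P | 001→Y | 011→P | 1→T | 001→Y | 1→T | 1→T | 1→T
Decoded message: TPYPTYTTT

TPYPTYTTT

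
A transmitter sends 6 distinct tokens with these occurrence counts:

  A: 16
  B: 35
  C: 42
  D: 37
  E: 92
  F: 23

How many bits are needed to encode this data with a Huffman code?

Build the Huffman tree bottom-up:
merge A(16) and F(23): 39
merge B(35) and D(37): 72
merge 39 and C(42): 81
merge 72 and 81: 153
merge E(92) and 153: 245
Total encoded bits = sum of merged weights = 39 + 72 + 81 + 153 + 245 = 590.

590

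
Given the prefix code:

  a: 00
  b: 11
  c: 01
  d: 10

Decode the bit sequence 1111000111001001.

bbacbadc

Read left to right; each codeword is recognised as soon as it completes (prefix code):
  11→b | 11→b | 00→a | 01→c | 11→b | 00→a | 10→d | 01→c
Decoded message: bbacbadc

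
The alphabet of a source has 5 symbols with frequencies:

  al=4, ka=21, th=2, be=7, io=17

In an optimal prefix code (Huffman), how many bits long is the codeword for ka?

Repeatedly merge the two smallest:
th(2) + al(4) → 6
6 + be(7) → 13
13 + io(17) → 30
ka(21) + 30 → 51
ka is merged only at the final step, so code length = 1.

1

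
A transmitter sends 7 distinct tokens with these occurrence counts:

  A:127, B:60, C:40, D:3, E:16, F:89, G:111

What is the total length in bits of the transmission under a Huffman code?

1089

Merge the two smallest weights repeatedly:
merge D(3) and E(16): 19
merge 19 and C(40): 59
merge 59 and B(60): 119
merge F(89) and G(111): 200
merge 119 and A(127): 246
merge 200 and 246: 446
The encoded length is the sum of every internal node's weight: 19 + 59 + 119 + 200 + 246 + 446 = 1089 bits.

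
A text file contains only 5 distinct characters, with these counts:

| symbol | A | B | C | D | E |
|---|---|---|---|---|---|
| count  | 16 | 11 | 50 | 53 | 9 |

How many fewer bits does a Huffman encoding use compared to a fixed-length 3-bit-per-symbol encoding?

Fixed-length: 3 bits × 139 symbols = 417 bits.
Huffman merges:
merge E(9) and B(11): 20
merge A(16) and 20: 36
merge 36 and C(50): 86
merge D(53) and 86: 139
Huffman total = 20 + 36 + 86 + 139 = 281 bits.
Saving = 417 − 281 = 136 bits.

136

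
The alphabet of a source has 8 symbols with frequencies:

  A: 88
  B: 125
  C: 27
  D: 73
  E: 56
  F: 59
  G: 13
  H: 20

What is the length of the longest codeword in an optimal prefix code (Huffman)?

Merge the two lowest-weight nodes at each step:
merge G(13) and H(20): 33
merge C(27) and 33: 60
merge E(56) and F(59): 115
merge 60 and D(73): 133
merge A(88) and 115: 203
merge B(125) and 133: 258
merge 203 and 258: 461
Maximum depth reached is 5.

5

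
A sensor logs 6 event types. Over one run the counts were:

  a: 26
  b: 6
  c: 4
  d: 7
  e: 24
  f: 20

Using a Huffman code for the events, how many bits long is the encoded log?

Greedily combine the two least-frequent nodes:
c(4) + b(6) → 10
d(7) + 10 → 17
17 + f(20) → 37
e(24) + a(26) → 50
37 + 50 → 87
Each symbol's bit-cost is frequency × depth; summing gives 201 bits (equivalently 10 + 17 + 37 + 50 + 87).

201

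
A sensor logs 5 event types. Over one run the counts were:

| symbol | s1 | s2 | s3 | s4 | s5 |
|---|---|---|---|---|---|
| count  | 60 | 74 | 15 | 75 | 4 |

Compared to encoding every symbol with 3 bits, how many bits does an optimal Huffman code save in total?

209

Fixed-length: 3 bits × 228 symbols = 684 bits.
Huffman merges:
merge s5(4) and s3(15): 19
merge 19 and s1(60): 79
merge s2(74) and s4(75): 149
merge 79 and 149: 228
Huffman total = 19 + 79 + 149 + 228 = 475 bits.
Saving = 684 − 475 = 209 bits.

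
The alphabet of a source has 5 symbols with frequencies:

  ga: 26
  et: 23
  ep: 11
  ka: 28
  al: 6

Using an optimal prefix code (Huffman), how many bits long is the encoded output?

205

Build the Huffman tree bottom-up:
combine al(6), ep(11) → 17
combine 17, et(23) → 40
combine ga(26), ka(28) → 54
combine 40, 54 → 94
Total encoded bits = sum of merged weights = 17 + 40 + 54 + 94 = 205.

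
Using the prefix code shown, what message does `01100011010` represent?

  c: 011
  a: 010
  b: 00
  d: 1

Read left to right; each codeword is recognised as soon as it completes (prefix code):
  011→c | 00→b | 011→c | 010→a
Decoded message: cbca

cbca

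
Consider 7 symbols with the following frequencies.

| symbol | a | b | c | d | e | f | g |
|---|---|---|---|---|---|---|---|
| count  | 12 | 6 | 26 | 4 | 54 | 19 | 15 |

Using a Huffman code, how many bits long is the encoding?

332

Build the Huffman tree bottom-up:
merge d(4) and b(6): 10
merge 10 and a(12): 22
merge g(15) and f(19): 34
merge 22 and c(26): 48
merge 34 and 48: 82
merge e(54) and 82: 136
Each symbol's bit-cost is frequency × depth; summing gives 332 bits (equivalently 10 + 22 + 34 + 48 + 82 + 136).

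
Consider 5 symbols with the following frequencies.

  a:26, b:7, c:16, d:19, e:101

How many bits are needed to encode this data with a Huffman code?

Greedily combine the two least-frequent nodes:
combine b(7), c(16) → 23
combine d(19), 23 → 42
combine a(26), 42 → 68
combine 68, e(101) → 169
The encoded length is the sum of every internal node's weight: 23 + 42 + 68 + 169 = 302 bits.

302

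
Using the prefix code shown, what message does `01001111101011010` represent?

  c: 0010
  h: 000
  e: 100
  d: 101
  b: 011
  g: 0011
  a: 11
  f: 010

Read left to right; each codeword is recognised as soon as it completes (prefix code):
  010→f | 011→b | 11→a | 101→d | 011→b | 010→f
Decoded message: fbadbf

fbadbf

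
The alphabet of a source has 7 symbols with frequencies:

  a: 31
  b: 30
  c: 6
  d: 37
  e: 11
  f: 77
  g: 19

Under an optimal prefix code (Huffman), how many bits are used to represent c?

Build the tree from the bottom:
combine c(6), e(11) → 17
combine 17, g(19) → 36
combine b(30), a(31) → 61
combine 36, d(37) → 73
combine 61, 73 → 134
combine f(77), 134 → 211
The subtree containing c is merged 5 times, so code length = 5.

5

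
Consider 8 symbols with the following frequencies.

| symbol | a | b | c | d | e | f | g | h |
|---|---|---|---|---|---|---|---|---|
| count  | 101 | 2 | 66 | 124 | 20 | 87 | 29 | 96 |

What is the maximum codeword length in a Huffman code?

5

Merge the two lowest-weight nodes at each step:
combine b(2), e(20) → 22
combine 22, g(29) → 51
combine 51, c(66) → 117
combine f(87), h(96) → 183
combine a(101), 117 → 218
combine d(124), 183 → 307
combine 218, 307 → 525
Maximum depth reached is 5.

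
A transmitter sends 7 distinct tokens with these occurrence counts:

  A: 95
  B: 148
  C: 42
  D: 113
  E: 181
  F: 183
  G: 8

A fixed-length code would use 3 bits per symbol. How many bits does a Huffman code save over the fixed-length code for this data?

317

Fixed-length: 3 bits × 770 symbols = 2310 bits.
Huffman merges:
merge G(8) and C(42): 50
merge 50 and A(95): 145
merge D(113) and 145: 258
merge B(148) and E(181): 329
merge F(183) and 258: 441
merge 329 and 441: 770
Huffman total = 50 + 145 + 258 + 329 + 441 + 770 = 1993 bits.
Saving = 2310 − 1993 = 317 bits.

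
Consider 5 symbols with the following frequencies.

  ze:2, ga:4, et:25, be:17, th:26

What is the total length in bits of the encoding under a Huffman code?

151

Build the Huffman tree bottom-up:
merge ze(2) and ga(4): 6
merge 6 and be(17): 23
merge 23 and et(25): 48
merge th(26) and 48: 74
Total encoded bits = sum of merged weights = 6 + 23 + 48 + 74 = 151.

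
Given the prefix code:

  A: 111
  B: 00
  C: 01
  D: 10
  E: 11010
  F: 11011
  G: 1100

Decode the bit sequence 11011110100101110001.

FECCGC

Read left to right; each codeword is recognised as soon as it completes (prefix code):
  11011→F | 11010→E | 01→C | 01→C | 1100→G | 01→C
Decoded message: FECCGC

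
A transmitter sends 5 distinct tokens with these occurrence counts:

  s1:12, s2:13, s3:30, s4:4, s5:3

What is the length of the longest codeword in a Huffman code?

4

Merge the two lowest-weight nodes at each step:
combine s5(3), s4(4) → 7
combine 7, s1(12) → 19
combine s2(13), 19 → 32
combine s3(30), 32 → 62
Maximum depth reached is 4.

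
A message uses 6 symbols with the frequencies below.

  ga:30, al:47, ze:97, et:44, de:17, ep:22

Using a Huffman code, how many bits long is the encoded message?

616

Greedily combine the two least-frequent nodes:
de(17) + ep(22) → 39
ga(30) + 39 → 69
et(44) + al(47) → 91
69 + 91 → 160
ze(97) + 160 → 257
The encoded length is the sum of every internal node's weight: 39 + 69 + 91 + 160 + 257 = 616 bits.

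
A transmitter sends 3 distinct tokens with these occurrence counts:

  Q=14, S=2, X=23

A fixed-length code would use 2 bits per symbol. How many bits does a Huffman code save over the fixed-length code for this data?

Fixed-length: 2 bits × 39 symbols = 78 bits.
Huffman merges:
S(2) + Q(14) → 16
16 + X(23) → 39
Huffman total = 16 + 39 = 55 bits.
Saving = 78 − 55 = 23 bits.

23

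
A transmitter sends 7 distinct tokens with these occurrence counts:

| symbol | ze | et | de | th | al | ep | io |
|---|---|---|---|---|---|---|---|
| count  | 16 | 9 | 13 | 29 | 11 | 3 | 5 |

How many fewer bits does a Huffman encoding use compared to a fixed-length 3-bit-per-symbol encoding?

Fixed-length: 3 bits × 86 symbols = 258 bits.
Huffman merges:
merge ep(3) and io(5): 8
merge 8 and et(9): 17
merge al(11) and de(13): 24
merge ze(16) and 17: 33
merge 24 and th(29): 53
merge 33 and 53: 86
Huffman total = 8 + 17 + 24 + 33 + 53 + 86 = 221 bits.
Saving = 258 − 221 = 37 bits.

37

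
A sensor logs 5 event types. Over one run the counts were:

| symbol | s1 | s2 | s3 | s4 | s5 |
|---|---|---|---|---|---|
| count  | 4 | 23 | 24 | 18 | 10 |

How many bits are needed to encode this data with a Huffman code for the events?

172

Greedily combine the two least-frequent nodes:
s1(4) + s5(10) → 14
14 + s4(18) → 32
s2(23) + s3(24) → 47
32 + 47 → 79
Each symbol's bit-cost is frequency × depth; summing gives 172 bits (equivalently 14 + 32 + 47 + 79).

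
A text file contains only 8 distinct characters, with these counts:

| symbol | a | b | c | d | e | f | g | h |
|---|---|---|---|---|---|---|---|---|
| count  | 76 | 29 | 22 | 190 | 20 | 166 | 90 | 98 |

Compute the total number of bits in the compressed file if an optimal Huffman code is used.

1830

Greedily combine the two least-frequent nodes:
merge e(20) and c(22): 42
merge b(29) and 42: 71
merge 71 and a(76): 147
merge g(90) and h(98): 188
merge 147 and f(166): 313
merge 188 and d(190): 378
merge 313 and 378: 691
The encoded length is the sum of every internal node's weight: 42 + 71 + 147 + 188 + 313 + 378 + 691 = 1830 bits.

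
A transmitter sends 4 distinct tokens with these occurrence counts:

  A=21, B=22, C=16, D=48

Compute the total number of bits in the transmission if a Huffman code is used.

203

Greedily combine the two least-frequent nodes:
C(16) + A(21) → 37
B(22) + 37 → 59
D(48) + 59 → 107
The encoded length is the sum of every internal node's weight: 37 + 59 + 107 = 203 bits.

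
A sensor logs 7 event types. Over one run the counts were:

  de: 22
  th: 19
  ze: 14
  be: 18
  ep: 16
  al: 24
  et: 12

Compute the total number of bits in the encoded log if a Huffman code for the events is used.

Merge the two smallest weights repeatedly:
et(12) + ze(14) → 26
ep(16) + be(18) → 34
th(19) + de(22) → 41
al(24) + 26 → 50
34 + 41 → 75
50 + 75 → 125
The encoded length is the sum of every internal node's weight: 26 + 34 + 41 + 50 + 75 + 125 = 351 bits.

351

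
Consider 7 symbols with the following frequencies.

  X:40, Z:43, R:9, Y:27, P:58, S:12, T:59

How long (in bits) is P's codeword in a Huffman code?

Huffman merges, smallest pair first:
merge R(9) and S(12): 21
merge 21 and Y(27): 48
merge X(40) and Z(43): 83
merge 48 and P(58): 106
merge T(59) and 83: 142
merge 106 and 142: 248
P sits 2 levels below the root, so its codeword is 2 bits.

2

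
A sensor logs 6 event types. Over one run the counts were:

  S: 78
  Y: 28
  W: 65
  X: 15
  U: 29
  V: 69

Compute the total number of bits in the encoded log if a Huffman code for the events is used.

Build the Huffman tree bottom-up:
merge X(15) and Y(28): 43
merge U(29) and 43: 72
merge W(65) and V(69): 134
merge 72 and S(78): 150
merge 134 and 150: 284
Total encoded bits = sum of merged weights = 43 + 72 + 134 + 150 + 284 = 683.

683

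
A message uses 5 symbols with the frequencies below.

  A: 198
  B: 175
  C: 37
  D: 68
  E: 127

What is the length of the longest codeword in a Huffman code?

3

Merge the two lowest-weight nodes at each step:
merge C(37) and D(68): 105
merge 105 and E(127): 232
merge B(175) and A(198): 373
merge 232 and 373: 605
Maximum depth reached is 3.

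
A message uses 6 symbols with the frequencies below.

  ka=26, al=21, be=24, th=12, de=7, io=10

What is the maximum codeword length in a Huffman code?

4

Merge the two lowest-weight nodes at each step:
de(7) + io(10) → 17
th(12) + 17 → 29
al(21) + be(24) → 45
ka(26) + 29 → 55
45 + 55 → 100
The first pair merged (de, io) ends up deepest, at depth 4.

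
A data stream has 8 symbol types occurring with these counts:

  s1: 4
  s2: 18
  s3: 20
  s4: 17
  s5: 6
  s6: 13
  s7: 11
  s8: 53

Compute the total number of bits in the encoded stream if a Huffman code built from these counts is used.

Merge the two smallest weights repeatedly:
merge s1(4) and s5(6): 10
merge 10 and s7(11): 21
merge s6(13) and s4(17): 30
merge s2(18) and s3(20): 38
merge 21 and 30: 51
merge 38 and 51: 89
merge s8(53) and 89: 142
The encoded length is the sum of every internal node's weight: 10 + 21 + 30 + 38 + 51 + 89 + 142 = 381 bits.

381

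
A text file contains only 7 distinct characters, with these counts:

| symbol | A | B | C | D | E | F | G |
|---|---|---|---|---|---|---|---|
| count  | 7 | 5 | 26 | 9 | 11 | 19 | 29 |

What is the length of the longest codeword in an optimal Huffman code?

Merge the two lowest-weight nodes at each step:
combine B(5), A(7) → 12
combine D(9), E(11) → 20
combine 12, F(19) → 31
combine 20, C(26) → 46
combine G(29), 31 → 60
combine 46, 60 → 106
The first pair merged (B, A) ends up deepest, at depth 4.

4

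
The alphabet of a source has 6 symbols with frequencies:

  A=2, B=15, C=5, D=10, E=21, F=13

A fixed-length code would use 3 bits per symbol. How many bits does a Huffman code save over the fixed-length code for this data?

42

Fixed-length: 3 bits × 66 symbols = 198 bits.
Huffman merges:
A(2) + C(5) → 7
7 + D(10) → 17
F(13) + B(15) → 28
17 + E(21) → 38
28 + 38 → 66
Huffman total = 7 + 17 + 28 + 38 + 66 = 156 bits.
Saving = 198 − 156 = 42 bits.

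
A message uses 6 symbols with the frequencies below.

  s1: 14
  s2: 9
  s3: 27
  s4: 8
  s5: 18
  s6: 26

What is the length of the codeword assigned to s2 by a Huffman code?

4

Huffman merges, smallest pair first:
combine s4(8), s2(9) → 17
combine s1(14), 17 → 31
combine s5(18), s6(26) → 44
combine s3(27), 31 → 58
combine 44, 58 → 102
The subtree containing s2 is merged 4 times, so code length = 4.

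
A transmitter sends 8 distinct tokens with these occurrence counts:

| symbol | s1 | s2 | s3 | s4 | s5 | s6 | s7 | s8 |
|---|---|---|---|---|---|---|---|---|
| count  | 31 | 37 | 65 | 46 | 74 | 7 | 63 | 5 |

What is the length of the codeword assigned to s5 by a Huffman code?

Build the tree from the bottom:
merge s8(5) and s6(7): 12
merge 12 and s1(31): 43
merge s2(37) and 43: 80
merge s4(46) and s7(63): 109
merge s3(65) and s5(74): 139
merge 80 and 109: 189
merge 139 and 189: 328
s5 sits 2 levels below the root, so its codeword is 2 bits.

2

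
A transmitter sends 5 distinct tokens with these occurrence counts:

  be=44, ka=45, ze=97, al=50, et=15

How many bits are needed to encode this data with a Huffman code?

559

Greedily combine the two least-frequent nodes:
merge et(15) and be(44): 59
merge ka(45) and al(50): 95
merge 59 and 95: 154
merge ze(97) and 154: 251
The encoded length is the sum of every internal node's weight: 59 + 95 + 154 + 251 = 559 bits.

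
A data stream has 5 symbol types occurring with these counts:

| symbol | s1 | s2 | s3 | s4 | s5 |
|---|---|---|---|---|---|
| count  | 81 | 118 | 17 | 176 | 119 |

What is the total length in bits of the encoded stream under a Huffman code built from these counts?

1120

Merge the two smallest weights repeatedly:
combine s3(17), s1(81) → 98
combine 98, s2(118) → 216
combine s5(119), s4(176) → 295
combine 216, 295 → 511
Total encoded bits = sum of merged weights = 98 + 216 + 295 + 511 = 1120.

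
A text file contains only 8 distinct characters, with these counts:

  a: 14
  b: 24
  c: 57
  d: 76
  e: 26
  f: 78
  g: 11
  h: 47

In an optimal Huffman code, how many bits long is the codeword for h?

Build the tree from the bottom:
combine g(11), a(14) → 25
combine b(24), 25 → 49
combine e(26), h(47) → 73
combine 49, c(57) → 106
combine 73, d(76) → 149
combine f(78), 106 → 184
combine 149, 184 → 333
h's leaf is at depth 3, giving a 3-bit codeword.

3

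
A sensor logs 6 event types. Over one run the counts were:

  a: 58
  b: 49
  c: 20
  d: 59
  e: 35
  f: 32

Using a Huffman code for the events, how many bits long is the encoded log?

Greedily combine the two least-frequent nodes:
merge c(20) and f(32): 52
merge e(35) and b(49): 84
merge 52 and a(58): 110
merge d(59) and 84: 143
merge 110 and 143: 253
Each symbol's bit-cost is frequency × depth; summing gives 642 bits (equivalently 52 + 84 + 110 + 143 + 253).

642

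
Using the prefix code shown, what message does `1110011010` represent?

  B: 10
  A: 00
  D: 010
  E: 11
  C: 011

EBCD

Read left to right; each codeword is recognised as soon as it completes (prefix code):
  11→E | 10→B | 011→C | 010→D
Decoded message: EBCD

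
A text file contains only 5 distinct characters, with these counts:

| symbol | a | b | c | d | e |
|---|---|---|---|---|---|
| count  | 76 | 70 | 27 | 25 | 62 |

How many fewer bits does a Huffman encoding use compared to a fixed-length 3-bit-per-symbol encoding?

Fixed-length: 3 bits × 260 symbols = 780 bits.
Huffman merges:
d(25) + c(27) → 52
52 + e(62) → 114
b(70) + a(76) → 146
114 + 146 → 260
Huffman total = 52 + 114 + 146 + 260 = 572 bits.
Saving = 780 − 572 = 208 bits.

208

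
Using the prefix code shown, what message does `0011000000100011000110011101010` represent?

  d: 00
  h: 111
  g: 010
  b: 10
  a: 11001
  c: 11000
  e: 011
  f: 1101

Read left to right; each codeword is recognised as soon as it completes (prefix code):
  00→d | 11000→c | 00→d | 010→g | 00→d | 11000→c | 11001→a | 1101→f | 010→g
Decoded message: dcdgdcafg

dcdgdcafg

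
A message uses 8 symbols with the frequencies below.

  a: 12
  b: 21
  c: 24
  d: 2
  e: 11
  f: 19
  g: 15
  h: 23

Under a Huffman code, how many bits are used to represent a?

3

Build the tree from the bottom:
combine d(2), e(11) → 13
combine a(12), 13 → 25
combine g(15), f(19) → 34
combine b(21), h(23) → 44
combine c(24), 25 → 49
combine 34, 44 → 78
combine 49, 78 → 127
a sits 3 levels below the root, so its codeword is 3 bits.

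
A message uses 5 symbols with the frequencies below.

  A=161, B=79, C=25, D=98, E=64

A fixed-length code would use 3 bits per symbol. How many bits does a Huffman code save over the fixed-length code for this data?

338

Fixed-length: 3 bits × 427 symbols = 1281 bits.
Huffman merges:
C(25) + E(64) → 89
B(79) + 89 → 168
D(98) + A(161) → 259
168 + 259 → 427
Huffman total = 89 + 168 + 259 + 427 = 943 bits.
Saving = 1281 − 943 = 338 bits.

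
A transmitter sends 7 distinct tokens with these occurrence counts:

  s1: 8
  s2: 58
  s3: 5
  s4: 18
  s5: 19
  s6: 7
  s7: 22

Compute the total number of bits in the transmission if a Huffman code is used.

327

Greedily combine the two least-frequent nodes:
merge s3(5) and s6(7): 12
merge s1(8) and 12: 20
merge s4(18) and s5(19): 37
merge 20 and s7(22): 42
merge 37 and 42: 79
merge s2(58) and 79: 137
Total encoded bits = sum of merged weights = 12 + 20 + 37 + 42 + 79 + 137 = 327.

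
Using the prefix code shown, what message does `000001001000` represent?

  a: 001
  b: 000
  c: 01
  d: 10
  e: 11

Read left to right; each codeword is recognised as soon as it completes (prefix code):
  000→b | 001→a | 001→a | 000→b
Decoded message: baab

baab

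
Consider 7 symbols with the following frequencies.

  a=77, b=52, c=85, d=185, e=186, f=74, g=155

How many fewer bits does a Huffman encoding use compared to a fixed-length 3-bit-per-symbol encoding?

Fixed-length: 3 bits × 814 symbols = 2442 bits.
Huffman merges:
combine b(52), f(74) → 126
combine a(77), c(85) → 162
combine 126, g(155) → 281
combine 162, d(185) → 347
combine e(186), 281 → 467
combine 347, 467 → 814
Huffman total = 126 + 162 + 281 + 347 + 467 + 814 = 2197 bits.
Saving = 2442 − 2197 = 245 bits.

245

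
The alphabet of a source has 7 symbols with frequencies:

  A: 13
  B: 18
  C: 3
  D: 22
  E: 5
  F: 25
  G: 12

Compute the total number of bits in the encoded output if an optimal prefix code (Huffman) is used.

Merge the two smallest weights repeatedly:
combine C(3), E(5) → 8
combine 8, G(12) → 20
combine A(13), B(18) → 31
combine 20, D(22) → 42
combine F(25), 31 → 56
combine 42, 56 → 98
Each symbol's bit-cost is frequency × depth; summing gives 255 bits (equivalently 8 + 20 + 31 + 42 + 56 + 98).

255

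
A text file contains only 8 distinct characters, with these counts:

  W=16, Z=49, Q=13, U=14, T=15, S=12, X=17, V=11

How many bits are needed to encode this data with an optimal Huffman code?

415

Greedily combine the two least-frequent nodes:
combine V(11), S(12) → 23
combine Q(13), U(14) → 27
combine T(15), W(16) → 31
combine X(17), 23 → 40
combine 27, 31 → 58
combine 40, Z(49) → 89
combine 58, 89 → 147
Each symbol's bit-cost is frequency × depth; summing gives 415 bits (equivalently 23 + 27 + 31 + 40 + 58 + 89 + 147).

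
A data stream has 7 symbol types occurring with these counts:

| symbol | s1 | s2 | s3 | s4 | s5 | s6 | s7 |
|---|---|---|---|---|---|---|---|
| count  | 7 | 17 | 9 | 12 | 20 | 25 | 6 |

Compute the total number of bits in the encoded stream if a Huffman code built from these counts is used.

Merge the two smallest weights repeatedly:
merge s7(6) and s1(7): 13
merge s3(9) and s4(12): 21
merge 13 and s2(17): 30
merge s5(20) and 21: 41
merge s6(25) and 30: 55
merge 41 and 55: 96
Each symbol's bit-cost is frequency × depth; summing gives 256 bits (equivalently 13 + 21 + 30 + 41 + 55 + 96).

256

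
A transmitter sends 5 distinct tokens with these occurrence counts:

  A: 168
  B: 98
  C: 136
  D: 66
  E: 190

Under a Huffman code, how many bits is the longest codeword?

3

Merge the two lowest-weight nodes at each step:
D(66) + B(98) → 164
C(136) + 164 → 300
A(168) + E(190) → 358
300 + 358 → 658
Maximum depth reached is 3.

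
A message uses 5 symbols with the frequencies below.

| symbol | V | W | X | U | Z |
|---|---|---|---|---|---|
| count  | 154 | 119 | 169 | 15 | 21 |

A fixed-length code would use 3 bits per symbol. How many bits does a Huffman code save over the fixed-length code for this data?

Fixed-length: 3 bits × 478 symbols = 1434 bits.
Huffman merges:
merge U(15) and Z(21): 36
merge 36 and W(119): 155
merge V(154) and 155: 309
merge X(169) and 309: 478
Huffman total = 36 + 155 + 309 + 478 = 978 bits.
Saving = 1434 − 978 = 456 bits.

456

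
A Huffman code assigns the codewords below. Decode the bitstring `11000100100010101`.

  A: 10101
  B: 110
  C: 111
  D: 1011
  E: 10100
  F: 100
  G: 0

BGGFFGA

Read left to right; each codeword is recognised as soon as it completes (prefix code):
  110→B | 0→G | 0→G | 100→F | 100→F | 0→G | 10101→A
Decoded message: BGGFFGA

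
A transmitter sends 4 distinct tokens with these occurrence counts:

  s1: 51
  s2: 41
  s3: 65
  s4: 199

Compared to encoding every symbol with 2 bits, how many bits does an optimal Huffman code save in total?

Fixed-length: 2 bits × 356 symbols = 712 bits.
Huffman merges:
merge s2(41) and s1(51): 92
merge s3(65) and 92: 157
merge 157 and s4(199): 356
Huffman total = 92 + 157 + 356 = 605 bits.
Saving = 712 − 605 = 107 bits.

107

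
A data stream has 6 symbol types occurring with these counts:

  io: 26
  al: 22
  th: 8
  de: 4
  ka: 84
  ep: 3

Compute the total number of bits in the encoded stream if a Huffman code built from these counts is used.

269

Build the Huffman tree bottom-up:
merge ep(3) and de(4): 7
merge 7 and th(8): 15
merge 15 and al(22): 37
merge io(26) and 37: 63
merge 63 and ka(84): 147
The encoded length is the sum of every internal node's weight: 7 + 15 + 37 + 63 + 147 = 269 bits.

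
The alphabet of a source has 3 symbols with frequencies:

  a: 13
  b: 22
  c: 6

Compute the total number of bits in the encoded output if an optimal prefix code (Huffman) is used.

60

Greedily combine the two least-frequent nodes:
combine c(6), a(13) → 19
combine 19, b(22) → 41
Each symbol's bit-cost is frequency × depth; summing gives 60 bits (equivalently 19 + 41).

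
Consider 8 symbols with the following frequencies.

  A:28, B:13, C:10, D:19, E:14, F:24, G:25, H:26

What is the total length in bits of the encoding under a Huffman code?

472

Build the Huffman tree bottom-up:
combine C(10), B(13) → 23
combine E(14), D(19) → 33
combine 23, F(24) → 47
combine G(25), H(26) → 51
combine A(28), 33 → 61
combine 47, 51 → 98
combine 61, 98 → 159
Total encoded bits = sum of merged weights = 23 + 33 + 47 + 51 + 61 + 98 + 159 = 472.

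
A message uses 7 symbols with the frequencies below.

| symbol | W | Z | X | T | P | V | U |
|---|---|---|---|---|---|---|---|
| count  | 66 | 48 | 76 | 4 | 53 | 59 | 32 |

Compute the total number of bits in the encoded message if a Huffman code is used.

908

Build the Huffman tree bottom-up:
merge T(4) and U(32): 36
merge 36 and Z(48): 84
merge P(53) and V(59): 112
merge W(66) and X(76): 142
merge 84 and 112: 196
merge 142 and 196: 338
The encoded length is the sum of every internal node's weight: 36 + 84 + 112 + 142 + 196 + 338 = 908 bits.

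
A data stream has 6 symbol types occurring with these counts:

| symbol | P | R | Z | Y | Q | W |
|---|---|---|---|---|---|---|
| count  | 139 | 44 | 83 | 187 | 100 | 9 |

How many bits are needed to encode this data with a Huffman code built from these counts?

Build the Huffman tree bottom-up:
combine W(9), R(44) → 53
combine 53, Z(83) → 136
combine Q(100), 136 → 236
combine P(139), Y(187) → 326
combine 236, 326 → 562
Total encoded bits = sum of merged weights = 53 + 136 + 236 + 326 + 562 = 1313.

1313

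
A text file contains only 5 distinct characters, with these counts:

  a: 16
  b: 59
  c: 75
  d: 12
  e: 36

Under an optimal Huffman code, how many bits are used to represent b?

Huffman merges, smallest pair first:
merge d(12) and a(16): 28
merge 28 and e(36): 64
merge b(59) and 64: 123
merge c(75) and 123: 198
The subtree containing b is merged 2 times, so code length = 2.

2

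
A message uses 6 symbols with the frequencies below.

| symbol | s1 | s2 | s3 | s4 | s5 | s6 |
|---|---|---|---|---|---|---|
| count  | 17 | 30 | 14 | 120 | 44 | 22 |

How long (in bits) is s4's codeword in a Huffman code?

1

Build the tree from the bottom:
s3(14) + s1(17) → 31
s6(22) + s2(30) → 52
31 + s5(44) → 75
52 + 75 → 127
s4(120) + 127 → 247
s4 is merged only at the final step, so code length = 1.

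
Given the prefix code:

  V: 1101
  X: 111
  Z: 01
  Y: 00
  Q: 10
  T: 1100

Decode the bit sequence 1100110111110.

Read left to right; each codeword is recognised as soon as it completes (prefix code):
  1100→T | 1101→V | 111→X | 10→Q
Decoded message: TVXQ

TVXQ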